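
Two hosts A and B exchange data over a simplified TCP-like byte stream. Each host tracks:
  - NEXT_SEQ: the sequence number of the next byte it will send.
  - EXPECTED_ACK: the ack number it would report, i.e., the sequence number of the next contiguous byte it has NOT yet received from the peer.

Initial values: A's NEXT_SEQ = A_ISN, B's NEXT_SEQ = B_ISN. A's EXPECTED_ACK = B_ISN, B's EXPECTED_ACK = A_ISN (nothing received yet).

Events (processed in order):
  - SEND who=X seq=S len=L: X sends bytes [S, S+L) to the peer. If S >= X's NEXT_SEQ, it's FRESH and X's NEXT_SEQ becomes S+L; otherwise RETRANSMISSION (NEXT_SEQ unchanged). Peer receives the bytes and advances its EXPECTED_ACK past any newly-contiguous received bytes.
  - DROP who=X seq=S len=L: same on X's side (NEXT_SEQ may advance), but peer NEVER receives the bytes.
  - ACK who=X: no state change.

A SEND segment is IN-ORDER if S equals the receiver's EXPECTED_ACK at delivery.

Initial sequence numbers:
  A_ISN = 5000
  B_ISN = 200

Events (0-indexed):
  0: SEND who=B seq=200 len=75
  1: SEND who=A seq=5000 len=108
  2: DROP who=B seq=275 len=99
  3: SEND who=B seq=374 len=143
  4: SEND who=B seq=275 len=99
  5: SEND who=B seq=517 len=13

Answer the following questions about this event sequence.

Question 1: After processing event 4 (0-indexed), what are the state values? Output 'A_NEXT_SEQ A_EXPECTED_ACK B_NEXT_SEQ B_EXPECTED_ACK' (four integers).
After event 0: A_seq=5000 A_ack=275 B_seq=275 B_ack=5000
After event 1: A_seq=5108 A_ack=275 B_seq=275 B_ack=5108
After event 2: A_seq=5108 A_ack=275 B_seq=374 B_ack=5108
After event 3: A_seq=5108 A_ack=275 B_seq=517 B_ack=5108
After event 4: A_seq=5108 A_ack=517 B_seq=517 B_ack=5108

5108 517 517 5108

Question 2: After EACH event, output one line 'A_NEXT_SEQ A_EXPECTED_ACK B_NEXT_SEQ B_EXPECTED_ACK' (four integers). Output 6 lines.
5000 275 275 5000
5108 275 275 5108
5108 275 374 5108
5108 275 517 5108
5108 517 517 5108
5108 530 530 5108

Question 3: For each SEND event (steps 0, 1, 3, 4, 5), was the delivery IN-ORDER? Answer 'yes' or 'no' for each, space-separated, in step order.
Step 0: SEND seq=200 -> in-order
Step 1: SEND seq=5000 -> in-order
Step 3: SEND seq=374 -> out-of-order
Step 4: SEND seq=275 -> in-order
Step 5: SEND seq=517 -> in-order

Answer: yes yes no yes yes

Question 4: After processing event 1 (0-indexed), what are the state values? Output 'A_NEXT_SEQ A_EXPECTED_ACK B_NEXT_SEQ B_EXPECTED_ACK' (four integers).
After event 0: A_seq=5000 A_ack=275 B_seq=275 B_ack=5000
After event 1: A_seq=5108 A_ack=275 B_seq=275 B_ack=5108

5108 275 275 5108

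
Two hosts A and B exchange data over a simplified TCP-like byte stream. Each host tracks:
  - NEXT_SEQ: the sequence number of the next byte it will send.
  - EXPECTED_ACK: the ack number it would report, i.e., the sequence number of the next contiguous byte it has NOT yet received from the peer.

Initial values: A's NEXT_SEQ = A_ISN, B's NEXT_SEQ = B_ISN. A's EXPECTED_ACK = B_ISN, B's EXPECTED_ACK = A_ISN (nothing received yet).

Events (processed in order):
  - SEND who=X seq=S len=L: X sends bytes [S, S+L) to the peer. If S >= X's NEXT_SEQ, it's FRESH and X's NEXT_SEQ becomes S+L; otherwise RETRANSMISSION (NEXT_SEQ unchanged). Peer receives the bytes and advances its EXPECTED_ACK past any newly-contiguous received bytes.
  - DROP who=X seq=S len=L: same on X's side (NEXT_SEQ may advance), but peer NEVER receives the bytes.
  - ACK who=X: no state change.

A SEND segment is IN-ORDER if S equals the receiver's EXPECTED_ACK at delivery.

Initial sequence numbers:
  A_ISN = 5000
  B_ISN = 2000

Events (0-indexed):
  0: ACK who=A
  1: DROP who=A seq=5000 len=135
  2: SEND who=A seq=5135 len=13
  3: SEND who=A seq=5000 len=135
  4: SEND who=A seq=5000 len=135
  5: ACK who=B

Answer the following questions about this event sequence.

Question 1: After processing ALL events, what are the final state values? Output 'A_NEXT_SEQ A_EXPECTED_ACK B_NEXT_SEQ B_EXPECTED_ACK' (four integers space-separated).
After event 0: A_seq=5000 A_ack=2000 B_seq=2000 B_ack=5000
After event 1: A_seq=5135 A_ack=2000 B_seq=2000 B_ack=5000
After event 2: A_seq=5148 A_ack=2000 B_seq=2000 B_ack=5000
After event 3: A_seq=5148 A_ack=2000 B_seq=2000 B_ack=5148
After event 4: A_seq=5148 A_ack=2000 B_seq=2000 B_ack=5148
After event 5: A_seq=5148 A_ack=2000 B_seq=2000 B_ack=5148

Answer: 5148 2000 2000 5148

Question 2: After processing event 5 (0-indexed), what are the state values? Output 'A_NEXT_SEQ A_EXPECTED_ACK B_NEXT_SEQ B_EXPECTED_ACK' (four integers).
After event 0: A_seq=5000 A_ack=2000 B_seq=2000 B_ack=5000
After event 1: A_seq=5135 A_ack=2000 B_seq=2000 B_ack=5000
After event 2: A_seq=5148 A_ack=2000 B_seq=2000 B_ack=5000
After event 3: A_seq=5148 A_ack=2000 B_seq=2000 B_ack=5148
After event 4: A_seq=5148 A_ack=2000 B_seq=2000 B_ack=5148
After event 5: A_seq=5148 A_ack=2000 B_seq=2000 B_ack=5148

5148 2000 2000 5148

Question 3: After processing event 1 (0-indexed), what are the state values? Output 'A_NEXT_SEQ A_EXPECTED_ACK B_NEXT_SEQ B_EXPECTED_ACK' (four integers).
After event 0: A_seq=5000 A_ack=2000 B_seq=2000 B_ack=5000
After event 1: A_seq=5135 A_ack=2000 B_seq=2000 B_ack=5000

5135 2000 2000 5000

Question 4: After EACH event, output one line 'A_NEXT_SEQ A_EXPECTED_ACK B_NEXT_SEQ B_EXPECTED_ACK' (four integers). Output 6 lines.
5000 2000 2000 5000
5135 2000 2000 5000
5148 2000 2000 5000
5148 2000 2000 5148
5148 2000 2000 5148
5148 2000 2000 5148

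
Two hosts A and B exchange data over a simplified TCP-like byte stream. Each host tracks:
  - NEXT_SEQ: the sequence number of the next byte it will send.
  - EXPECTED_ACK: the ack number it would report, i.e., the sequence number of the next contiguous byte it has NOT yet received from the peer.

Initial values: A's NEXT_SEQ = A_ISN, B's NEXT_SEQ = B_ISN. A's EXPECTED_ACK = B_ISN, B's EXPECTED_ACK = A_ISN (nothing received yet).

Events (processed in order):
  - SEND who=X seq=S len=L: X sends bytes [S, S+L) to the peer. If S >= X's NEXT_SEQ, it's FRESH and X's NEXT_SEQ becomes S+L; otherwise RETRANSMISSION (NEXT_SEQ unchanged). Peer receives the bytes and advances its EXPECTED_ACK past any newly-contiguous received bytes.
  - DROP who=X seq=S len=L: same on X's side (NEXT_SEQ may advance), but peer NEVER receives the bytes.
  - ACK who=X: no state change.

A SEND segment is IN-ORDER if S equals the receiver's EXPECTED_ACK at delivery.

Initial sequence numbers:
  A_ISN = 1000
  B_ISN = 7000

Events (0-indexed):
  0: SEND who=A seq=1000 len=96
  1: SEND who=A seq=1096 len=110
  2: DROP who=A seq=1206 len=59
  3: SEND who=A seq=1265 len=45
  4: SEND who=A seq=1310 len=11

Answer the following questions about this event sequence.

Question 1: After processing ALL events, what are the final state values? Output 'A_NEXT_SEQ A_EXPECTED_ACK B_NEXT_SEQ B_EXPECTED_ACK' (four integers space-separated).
After event 0: A_seq=1096 A_ack=7000 B_seq=7000 B_ack=1096
After event 1: A_seq=1206 A_ack=7000 B_seq=7000 B_ack=1206
After event 2: A_seq=1265 A_ack=7000 B_seq=7000 B_ack=1206
After event 3: A_seq=1310 A_ack=7000 B_seq=7000 B_ack=1206
After event 4: A_seq=1321 A_ack=7000 B_seq=7000 B_ack=1206

Answer: 1321 7000 7000 1206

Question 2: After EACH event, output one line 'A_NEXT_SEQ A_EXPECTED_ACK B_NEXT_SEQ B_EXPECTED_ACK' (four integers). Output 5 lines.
1096 7000 7000 1096
1206 7000 7000 1206
1265 7000 7000 1206
1310 7000 7000 1206
1321 7000 7000 1206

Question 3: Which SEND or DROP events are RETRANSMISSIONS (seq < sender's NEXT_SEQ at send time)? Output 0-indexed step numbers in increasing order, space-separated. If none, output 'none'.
Step 0: SEND seq=1000 -> fresh
Step 1: SEND seq=1096 -> fresh
Step 2: DROP seq=1206 -> fresh
Step 3: SEND seq=1265 -> fresh
Step 4: SEND seq=1310 -> fresh

Answer: none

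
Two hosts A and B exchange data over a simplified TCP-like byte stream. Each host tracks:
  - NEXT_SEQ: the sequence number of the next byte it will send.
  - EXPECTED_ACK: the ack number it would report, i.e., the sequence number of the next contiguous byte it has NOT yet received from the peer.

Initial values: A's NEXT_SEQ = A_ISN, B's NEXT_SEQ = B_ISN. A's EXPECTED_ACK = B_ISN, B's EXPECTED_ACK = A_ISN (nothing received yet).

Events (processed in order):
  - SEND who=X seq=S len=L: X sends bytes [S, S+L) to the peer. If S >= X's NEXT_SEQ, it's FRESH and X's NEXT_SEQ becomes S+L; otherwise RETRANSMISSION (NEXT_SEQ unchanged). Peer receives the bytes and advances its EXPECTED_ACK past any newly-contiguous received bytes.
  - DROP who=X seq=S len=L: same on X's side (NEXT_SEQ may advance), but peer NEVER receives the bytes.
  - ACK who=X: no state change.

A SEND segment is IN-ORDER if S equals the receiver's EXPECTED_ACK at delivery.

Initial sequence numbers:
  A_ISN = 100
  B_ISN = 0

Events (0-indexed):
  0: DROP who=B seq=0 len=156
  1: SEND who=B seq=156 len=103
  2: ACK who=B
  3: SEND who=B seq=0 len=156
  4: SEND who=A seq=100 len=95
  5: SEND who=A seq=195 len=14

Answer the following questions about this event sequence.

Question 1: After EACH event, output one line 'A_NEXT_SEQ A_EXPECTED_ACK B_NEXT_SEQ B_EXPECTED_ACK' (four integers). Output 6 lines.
100 0 156 100
100 0 259 100
100 0 259 100
100 259 259 100
195 259 259 195
209 259 259 209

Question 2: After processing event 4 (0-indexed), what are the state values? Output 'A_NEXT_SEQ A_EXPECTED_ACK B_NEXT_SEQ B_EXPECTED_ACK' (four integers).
After event 0: A_seq=100 A_ack=0 B_seq=156 B_ack=100
After event 1: A_seq=100 A_ack=0 B_seq=259 B_ack=100
After event 2: A_seq=100 A_ack=0 B_seq=259 B_ack=100
After event 3: A_seq=100 A_ack=259 B_seq=259 B_ack=100
After event 4: A_seq=195 A_ack=259 B_seq=259 B_ack=195

195 259 259 195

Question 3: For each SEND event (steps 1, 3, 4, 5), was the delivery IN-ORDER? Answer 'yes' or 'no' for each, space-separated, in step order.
Step 1: SEND seq=156 -> out-of-order
Step 3: SEND seq=0 -> in-order
Step 4: SEND seq=100 -> in-order
Step 5: SEND seq=195 -> in-order

Answer: no yes yes yes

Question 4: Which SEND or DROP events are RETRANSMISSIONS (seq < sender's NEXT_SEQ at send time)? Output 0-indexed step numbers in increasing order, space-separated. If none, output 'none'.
Step 0: DROP seq=0 -> fresh
Step 1: SEND seq=156 -> fresh
Step 3: SEND seq=0 -> retransmit
Step 4: SEND seq=100 -> fresh
Step 5: SEND seq=195 -> fresh

Answer: 3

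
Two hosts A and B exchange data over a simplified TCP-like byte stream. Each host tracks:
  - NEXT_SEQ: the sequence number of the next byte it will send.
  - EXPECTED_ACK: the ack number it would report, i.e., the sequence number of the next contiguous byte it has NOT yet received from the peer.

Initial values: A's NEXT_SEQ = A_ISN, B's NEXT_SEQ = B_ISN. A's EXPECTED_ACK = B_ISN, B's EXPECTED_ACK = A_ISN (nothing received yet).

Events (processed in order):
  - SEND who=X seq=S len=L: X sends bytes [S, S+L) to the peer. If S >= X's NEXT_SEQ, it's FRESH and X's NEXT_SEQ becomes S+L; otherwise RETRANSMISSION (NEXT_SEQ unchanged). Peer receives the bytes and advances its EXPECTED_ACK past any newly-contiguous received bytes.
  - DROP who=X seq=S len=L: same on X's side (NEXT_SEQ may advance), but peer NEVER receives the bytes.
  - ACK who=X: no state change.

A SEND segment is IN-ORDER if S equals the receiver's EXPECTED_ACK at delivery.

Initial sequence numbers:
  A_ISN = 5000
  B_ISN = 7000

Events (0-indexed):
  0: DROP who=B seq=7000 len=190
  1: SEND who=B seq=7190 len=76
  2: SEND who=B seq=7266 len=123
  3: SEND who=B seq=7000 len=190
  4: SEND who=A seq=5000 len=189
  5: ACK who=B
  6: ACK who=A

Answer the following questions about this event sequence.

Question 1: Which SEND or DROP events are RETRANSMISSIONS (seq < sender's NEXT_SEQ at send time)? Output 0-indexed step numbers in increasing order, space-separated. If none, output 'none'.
Answer: 3

Derivation:
Step 0: DROP seq=7000 -> fresh
Step 1: SEND seq=7190 -> fresh
Step 2: SEND seq=7266 -> fresh
Step 3: SEND seq=7000 -> retransmit
Step 4: SEND seq=5000 -> fresh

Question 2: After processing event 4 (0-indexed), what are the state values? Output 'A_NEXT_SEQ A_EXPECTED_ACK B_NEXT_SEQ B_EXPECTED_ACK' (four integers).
After event 0: A_seq=5000 A_ack=7000 B_seq=7190 B_ack=5000
After event 1: A_seq=5000 A_ack=7000 B_seq=7266 B_ack=5000
After event 2: A_seq=5000 A_ack=7000 B_seq=7389 B_ack=5000
After event 3: A_seq=5000 A_ack=7389 B_seq=7389 B_ack=5000
After event 4: A_seq=5189 A_ack=7389 B_seq=7389 B_ack=5189

5189 7389 7389 5189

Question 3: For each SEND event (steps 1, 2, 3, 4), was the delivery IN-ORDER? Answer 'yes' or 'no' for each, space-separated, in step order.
Answer: no no yes yes

Derivation:
Step 1: SEND seq=7190 -> out-of-order
Step 2: SEND seq=7266 -> out-of-order
Step 3: SEND seq=7000 -> in-order
Step 4: SEND seq=5000 -> in-order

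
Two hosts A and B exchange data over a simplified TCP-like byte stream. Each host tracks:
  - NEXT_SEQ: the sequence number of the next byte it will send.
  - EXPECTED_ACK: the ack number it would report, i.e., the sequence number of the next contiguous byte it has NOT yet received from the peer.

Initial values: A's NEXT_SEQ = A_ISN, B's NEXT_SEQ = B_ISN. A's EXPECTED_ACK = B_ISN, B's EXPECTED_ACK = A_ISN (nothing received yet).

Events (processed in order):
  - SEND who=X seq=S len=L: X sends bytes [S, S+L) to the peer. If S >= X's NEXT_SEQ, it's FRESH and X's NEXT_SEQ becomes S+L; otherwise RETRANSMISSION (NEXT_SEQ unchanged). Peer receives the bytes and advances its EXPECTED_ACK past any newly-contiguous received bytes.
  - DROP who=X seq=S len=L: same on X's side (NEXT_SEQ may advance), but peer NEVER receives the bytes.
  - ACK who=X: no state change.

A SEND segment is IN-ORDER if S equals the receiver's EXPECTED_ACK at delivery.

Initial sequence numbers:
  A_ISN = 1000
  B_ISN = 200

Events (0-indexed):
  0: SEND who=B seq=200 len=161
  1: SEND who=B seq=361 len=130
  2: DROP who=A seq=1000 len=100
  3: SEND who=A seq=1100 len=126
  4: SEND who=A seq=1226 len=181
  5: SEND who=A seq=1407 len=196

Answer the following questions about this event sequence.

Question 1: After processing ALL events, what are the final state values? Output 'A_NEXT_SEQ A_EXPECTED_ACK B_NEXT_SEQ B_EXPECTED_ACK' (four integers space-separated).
After event 0: A_seq=1000 A_ack=361 B_seq=361 B_ack=1000
After event 1: A_seq=1000 A_ack=491 B_seq=491 B_ack=1000
After event 2: A_seq=1100 A_ack=491 B_seq=491 B_ack=1000
After event 3: A_seq=1226 A_ack=491 B_seq=491 B_ack=1000
After event 4: A_seq=1407 A_ack=491 B_seq=491 B_ack=1000
After event 5: A_seq=1603 A_ack=491 B_seq=491 B_ack=1000

Answer: 1603 491 491 1000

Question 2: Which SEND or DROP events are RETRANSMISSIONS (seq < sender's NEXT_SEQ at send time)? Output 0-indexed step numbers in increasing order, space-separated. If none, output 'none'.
Answer: none

Derivation:
Step 0: SEND seq=200 -> fresh
Step 1: SEND seq=361 -> fresh
Step 2: DROP seq=1000 -> fresh
Step 3: SEND seq=1100 -> fresh
Step 4: SEND seq=1226 -> fresh
Step 5: SEND seq=1407 -> fresh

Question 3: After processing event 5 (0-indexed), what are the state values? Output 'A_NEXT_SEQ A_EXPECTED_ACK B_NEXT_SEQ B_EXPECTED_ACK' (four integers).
After event 0: A_seq=1000 A_ack=361 B_seq=361 B_ack=1000
After event 1: A_seq=1000 A_ack=491 B_seq=491 B_ack=1000
After event 2: A_seq=1100 A_ack=491 B_seq=491 B_ack=1000
After event 3: A_seq=1226 A_ack=491 B_seq=491 B_ack=1000
After event 4: A_seq=1407 A_ack=491 B_seq=491 B_ack=1000
After event 5: A_seq=1603 A_ack=491 B_seq=491 B_ack=1000

1603 491 491 1000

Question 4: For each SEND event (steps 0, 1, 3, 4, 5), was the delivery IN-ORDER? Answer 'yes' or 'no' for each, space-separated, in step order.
Step 0: SEND seq=200 -> in-order
Step 1: SEND seq=361 -> in-order
Step 3: SEND seq=1100 -> out-of-order
Step 4: SEND seq=1226 -> out-of-order
Step 5: SEND seq=1407 -> out-of-order

Answer: yes yes no no no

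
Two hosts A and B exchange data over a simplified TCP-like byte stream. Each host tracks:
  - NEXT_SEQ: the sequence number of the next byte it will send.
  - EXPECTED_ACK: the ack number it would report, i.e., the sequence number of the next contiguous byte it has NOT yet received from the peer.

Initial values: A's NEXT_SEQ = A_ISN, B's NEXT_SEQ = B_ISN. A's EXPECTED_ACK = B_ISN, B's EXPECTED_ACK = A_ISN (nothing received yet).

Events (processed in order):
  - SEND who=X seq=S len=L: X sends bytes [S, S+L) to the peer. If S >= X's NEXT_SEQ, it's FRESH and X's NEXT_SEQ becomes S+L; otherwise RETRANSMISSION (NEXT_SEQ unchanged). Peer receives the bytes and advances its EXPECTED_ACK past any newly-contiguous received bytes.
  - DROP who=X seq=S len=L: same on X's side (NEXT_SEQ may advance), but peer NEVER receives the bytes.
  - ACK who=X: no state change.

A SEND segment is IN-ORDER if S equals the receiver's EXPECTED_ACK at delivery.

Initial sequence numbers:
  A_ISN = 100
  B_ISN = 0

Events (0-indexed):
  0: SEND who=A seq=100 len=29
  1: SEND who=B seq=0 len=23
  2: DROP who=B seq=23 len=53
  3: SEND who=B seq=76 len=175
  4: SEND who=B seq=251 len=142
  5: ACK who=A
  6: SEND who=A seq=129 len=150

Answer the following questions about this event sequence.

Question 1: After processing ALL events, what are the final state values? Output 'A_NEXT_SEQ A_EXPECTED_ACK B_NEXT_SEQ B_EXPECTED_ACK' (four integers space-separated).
After event 0: A_seq=129 A_ack=0 B_seq=0 B_ack=129
After event 1: A_seq=129 A_ack=23 B_seq=23 B_ack=129
After event 2: A_seq=129 A_ack=23 B_seq=76 B_ack=129
After event 3: A_seq=129 A_ack=23 B_seq=251 B_ack=129
After event 4: A_seq=129 A_ack=23 B_seq=393 B_ack=129
After event 5: A_seq=129 A_ack=23 B_seq=393 B_ack=129
After event 6: A_seq=279 A_ack=23 B_seq=393 B_ack=279

Answer: 279 23 393 279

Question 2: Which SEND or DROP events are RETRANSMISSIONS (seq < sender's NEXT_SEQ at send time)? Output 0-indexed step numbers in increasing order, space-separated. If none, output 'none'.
Step 0: SEND seq=100 -> fresh
Step 1: SEND seq=0 -> fresh
Step 2: DROP seq=23 -> fresh
Step 3: SEND seq=76 -> fresh
Step 4: SEND seq=251 -> fresh
Step 6: SEND seq=129 -> fresh

Answer: none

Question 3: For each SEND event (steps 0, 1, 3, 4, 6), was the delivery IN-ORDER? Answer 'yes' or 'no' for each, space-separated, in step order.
Step 0: SEND seq=100 -> in-order
Step 1: SEND seq=0 -> in-order
Step 3: SEND seq=76 -> out-of-order
Step 4: SEND seq=251 -> out-of-order
Step 6: SEND seq=129 -> in-order

Answer: yes yes no no yes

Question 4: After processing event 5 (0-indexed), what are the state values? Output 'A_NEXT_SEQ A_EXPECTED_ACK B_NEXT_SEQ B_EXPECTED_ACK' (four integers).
After event 0: A_seq=129 A_ack=0 B_seq=0 B_ack=129
After event 1: A_seq=129 A_ack=23 B_seq=23 B_ack=129
After event 2: A_seq=129 A_ack=23 B_seq=76 B_ack=129
After event 3: A_seq=129 A_ack=23 B_seq=251 B_ack=129
After event 4: A_seq=129 A_ack=23 B_seq=393 B_ack=129
After event 5: A_seq=129 A_ack=23 B_seq=393 B_ack=129

129 23 393 129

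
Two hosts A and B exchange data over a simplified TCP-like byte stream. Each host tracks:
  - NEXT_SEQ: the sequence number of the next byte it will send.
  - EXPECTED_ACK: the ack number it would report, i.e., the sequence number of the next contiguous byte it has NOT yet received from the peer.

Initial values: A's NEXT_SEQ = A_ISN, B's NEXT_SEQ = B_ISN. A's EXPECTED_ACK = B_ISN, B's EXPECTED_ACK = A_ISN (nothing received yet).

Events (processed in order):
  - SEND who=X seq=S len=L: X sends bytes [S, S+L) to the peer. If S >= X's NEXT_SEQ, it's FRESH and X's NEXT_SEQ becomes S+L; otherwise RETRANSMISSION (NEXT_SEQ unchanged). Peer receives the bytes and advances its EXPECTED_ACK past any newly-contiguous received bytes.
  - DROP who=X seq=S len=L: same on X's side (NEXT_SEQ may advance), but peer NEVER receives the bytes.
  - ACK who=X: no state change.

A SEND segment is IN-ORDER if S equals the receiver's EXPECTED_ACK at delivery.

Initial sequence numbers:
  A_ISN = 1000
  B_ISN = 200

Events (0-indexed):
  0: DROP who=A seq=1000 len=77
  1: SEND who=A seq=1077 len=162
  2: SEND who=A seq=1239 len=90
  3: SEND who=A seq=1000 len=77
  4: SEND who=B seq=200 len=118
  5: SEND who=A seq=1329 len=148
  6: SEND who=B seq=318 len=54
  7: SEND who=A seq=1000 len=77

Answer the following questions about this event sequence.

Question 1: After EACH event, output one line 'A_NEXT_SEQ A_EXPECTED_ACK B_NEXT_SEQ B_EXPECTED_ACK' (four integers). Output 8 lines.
1077 200 200 1000
1239 200 200 1000
1329 200 200 1000
1329 200 200 1329
1329 318 318 1329
1477 318 318 1477
1477 372 372 1477
1477 372 372 1477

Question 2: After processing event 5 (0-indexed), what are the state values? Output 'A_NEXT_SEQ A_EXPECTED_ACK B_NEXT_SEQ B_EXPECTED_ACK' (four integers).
After event 0: A_seq=1077 A_ack=200 B_seq=200 B_ack=1000
After event 1: A_seq=1239 A_ack=200 B_seq=200 B_ack=1000
After event 2: A_seq=1329 A_ack=200 B_seq=200 B_ack=1000
After event 3: A_seq=1329 A_ack=200 B_seq=200 B_ack=1329
After event 4: A_seq=1329 A_ack=318 B_seq=318 B_ack=1329
After event 5: A_seq=1477 A_ack=318 B_seq=318 B_ack=1477

1477 318 318 1477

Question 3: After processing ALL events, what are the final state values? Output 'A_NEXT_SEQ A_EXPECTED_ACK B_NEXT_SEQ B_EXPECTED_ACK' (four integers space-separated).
Answer: 1477 372 372 1477

Derivation:
After event 0: A_seq=1077 A_ack=200 B_seq=200 B_ack=1000
After event 1: A_seq=1239 A_ack=200 B_seq=200 B_ack=1000
After event 2: A_seq=1329 A_ack=200 B_seq=200 B_ack=1000
After event 3: A_seq=1329 A_ack=200 B_seq=200 B_ack=1329
After event 4: A_seq=1329 A_ack=318 B_seq=318 B_ack=1329
After event 5: A_seq=1477 A_ack=318 B_seq=318 B_ack=1477
After event 6: A_seq=1477 A_ack=372 B_seq=372 B_ack=1477
After event 7: A_seq=1477 A_ack=372 B_seq=372 B_ack=1477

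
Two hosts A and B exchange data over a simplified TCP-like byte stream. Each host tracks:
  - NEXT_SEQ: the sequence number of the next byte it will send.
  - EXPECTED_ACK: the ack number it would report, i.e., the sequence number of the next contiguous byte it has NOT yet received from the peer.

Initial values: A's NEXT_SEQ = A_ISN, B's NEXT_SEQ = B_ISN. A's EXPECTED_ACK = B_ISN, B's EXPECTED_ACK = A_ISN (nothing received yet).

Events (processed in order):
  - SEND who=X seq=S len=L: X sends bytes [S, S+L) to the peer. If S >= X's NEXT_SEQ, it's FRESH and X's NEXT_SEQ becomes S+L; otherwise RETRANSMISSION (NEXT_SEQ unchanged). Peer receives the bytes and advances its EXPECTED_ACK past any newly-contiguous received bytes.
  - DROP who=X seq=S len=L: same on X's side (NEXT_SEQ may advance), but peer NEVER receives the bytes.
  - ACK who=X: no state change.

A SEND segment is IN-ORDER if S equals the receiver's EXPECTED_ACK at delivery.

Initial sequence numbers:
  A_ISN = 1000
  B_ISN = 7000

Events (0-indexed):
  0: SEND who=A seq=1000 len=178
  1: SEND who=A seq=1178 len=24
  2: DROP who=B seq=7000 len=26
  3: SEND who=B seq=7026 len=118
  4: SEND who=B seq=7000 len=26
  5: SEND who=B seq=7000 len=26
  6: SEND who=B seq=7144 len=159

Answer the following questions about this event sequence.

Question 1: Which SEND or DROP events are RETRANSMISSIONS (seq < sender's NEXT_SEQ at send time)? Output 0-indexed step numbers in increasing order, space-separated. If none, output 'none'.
Answer: 4 5

Derivation:
Step 0: SEND seq=1000 -> fresh
Step 1: SEND seq=1178 -> fresh
Step 2: DROP seq=7000 -> fresh
Step 3: SEND seq=7026 -> fresh
Step 4: SEND seq=7000 -> retransmit
Step 5: SEND seq=7000 -> retransmit
Step 6: SEND seq=7144 -> fresh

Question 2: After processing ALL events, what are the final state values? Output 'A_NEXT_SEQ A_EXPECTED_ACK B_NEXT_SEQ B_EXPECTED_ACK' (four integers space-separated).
After event 0: A_seq=1178 A_ack=7000 B_seq=7000 B_ack=1178
After event 1: A_seq=1202 A_ack=7000 B_seq=7000 B_ack=1202
After event 2: A_seq=1202 A_ack=7000 B_seq=7026 B_ack=1202
After event 3: A_seq=1202 A_ack=7000 B_seq=7144 B_ack=1202
After event 4: A_seq=1202 A_ack=7144 B_seq=7144 B_ack=1202
After event 5: A_seq=1202 A_ack=7144 B_seq=7144 B_ack=1202
After event 6: A_seq=1202 A_ack=7303 B_seq=7303 B_ack=1202

Answer: 1202 7303 7303 1202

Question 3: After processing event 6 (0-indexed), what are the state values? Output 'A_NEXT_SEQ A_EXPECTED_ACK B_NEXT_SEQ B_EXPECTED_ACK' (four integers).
After event 0: A_seq=1178 A_ack=7000 B_seq=7000 B_ack=1178
After event 1: A_seq=1202 A_ack=7000 B_seq=7000 B_ack=1202
After event 2: A_seq=1202 A_ack=7000 B_seq=7026 B_ack=1202
After event 3: A_seq=1202 A_ack=7000 B_seq=7144 B_ack=1202
After event 4: A_seq=1202 A_ack=7144 B_seq=7144 B_ack=1202
After event 5: A_seq=1202 A_ack=7144 B_seq=7144 B_ack=1202
After event 6: A_seq=1202 A_ack=7303 B_seq=7303 B_ack=1202

1202 7303 7303 1202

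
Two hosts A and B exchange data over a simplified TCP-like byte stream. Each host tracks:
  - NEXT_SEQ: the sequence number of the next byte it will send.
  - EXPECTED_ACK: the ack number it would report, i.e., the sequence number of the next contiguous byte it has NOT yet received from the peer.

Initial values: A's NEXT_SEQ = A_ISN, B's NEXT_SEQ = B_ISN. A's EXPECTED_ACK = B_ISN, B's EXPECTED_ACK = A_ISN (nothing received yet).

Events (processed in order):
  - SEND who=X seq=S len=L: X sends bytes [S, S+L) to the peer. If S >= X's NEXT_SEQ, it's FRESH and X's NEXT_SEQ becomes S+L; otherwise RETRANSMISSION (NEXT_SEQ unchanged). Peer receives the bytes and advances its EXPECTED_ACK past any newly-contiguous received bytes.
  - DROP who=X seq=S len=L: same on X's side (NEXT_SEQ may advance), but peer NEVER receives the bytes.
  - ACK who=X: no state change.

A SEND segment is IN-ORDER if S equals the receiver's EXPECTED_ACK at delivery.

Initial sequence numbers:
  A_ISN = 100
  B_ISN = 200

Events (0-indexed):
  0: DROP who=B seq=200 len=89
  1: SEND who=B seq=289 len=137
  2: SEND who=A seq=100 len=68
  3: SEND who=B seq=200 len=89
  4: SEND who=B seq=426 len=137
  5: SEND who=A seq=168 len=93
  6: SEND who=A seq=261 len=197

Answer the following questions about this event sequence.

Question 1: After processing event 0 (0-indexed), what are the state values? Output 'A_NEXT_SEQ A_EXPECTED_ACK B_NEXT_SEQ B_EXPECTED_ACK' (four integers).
After event 0: A_seq=100 A_ack=200 B_seq=289 B_ack=100

100 200 289 100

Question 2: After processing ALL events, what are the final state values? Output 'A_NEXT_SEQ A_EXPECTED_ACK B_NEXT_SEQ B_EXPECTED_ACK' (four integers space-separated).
After event 0: A_seq=100 A_ack=200 B_seq=289 B_ack=100
After event 1: A_seq=100 A_ack=200 B_seq=426 B_ack=100
After event 2: A_seq=168 A_ack=200 B_seq=426 B_ack=168
After event 3: A_seq=168 A_ack=426 B_seq=426 B_ack=168
After event 4: A_seq=168 A_ack=563 B_seq=563 B_ack=168
After event 5: A_seq=261 A_ack=563 B_seq=563 B_ack=261
After event 6: A_seq=458 A_ack=563 B_seq=563 B_ack=458

Answer: 458 563 563 458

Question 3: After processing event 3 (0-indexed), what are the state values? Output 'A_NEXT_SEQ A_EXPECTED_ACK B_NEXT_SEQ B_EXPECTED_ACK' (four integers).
After event 0: A_seq=100 A_ack=200 B_seq=289 B_ack=100
After event 1: A_seq=100 A_ack=200 B_seq=426 B_ack=100
After event 2: A_seq=168 A_ack=200 B_seq=426 B_ack=168
After event 3: A_seq=168 A_ack=426 B_seq=426 B_ack=168

168 426 426 168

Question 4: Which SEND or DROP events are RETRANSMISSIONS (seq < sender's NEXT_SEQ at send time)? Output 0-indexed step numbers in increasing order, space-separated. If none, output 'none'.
Step 0: DROP seq=200 -> fresh
Step 1: SEND seq=289 -> fresh
Step 2: SEND seq=100 -> fresh
Step 3: SEND seq=200 -> retransmit
Step 4: SEND seq=426 -> fresh
Step 5: SEND seq=168 -> fresh
Step 6: SEND seq=261 -> fresh

Answer: 3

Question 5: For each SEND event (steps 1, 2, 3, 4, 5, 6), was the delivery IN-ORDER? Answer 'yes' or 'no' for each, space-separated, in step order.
Answer: no yes yes yes yes yes

Derivation:
Step 1: SEND seq=289 -> out-of-order
Step 2: SEND seq=100 -> in-order
Step 3: SEND seq=200 -> in-order
Step 4: SEND seq=426 -> in-order
Step 5: SEND seq=168 -> in-order
Step 6: SEND seq=261 -> in-order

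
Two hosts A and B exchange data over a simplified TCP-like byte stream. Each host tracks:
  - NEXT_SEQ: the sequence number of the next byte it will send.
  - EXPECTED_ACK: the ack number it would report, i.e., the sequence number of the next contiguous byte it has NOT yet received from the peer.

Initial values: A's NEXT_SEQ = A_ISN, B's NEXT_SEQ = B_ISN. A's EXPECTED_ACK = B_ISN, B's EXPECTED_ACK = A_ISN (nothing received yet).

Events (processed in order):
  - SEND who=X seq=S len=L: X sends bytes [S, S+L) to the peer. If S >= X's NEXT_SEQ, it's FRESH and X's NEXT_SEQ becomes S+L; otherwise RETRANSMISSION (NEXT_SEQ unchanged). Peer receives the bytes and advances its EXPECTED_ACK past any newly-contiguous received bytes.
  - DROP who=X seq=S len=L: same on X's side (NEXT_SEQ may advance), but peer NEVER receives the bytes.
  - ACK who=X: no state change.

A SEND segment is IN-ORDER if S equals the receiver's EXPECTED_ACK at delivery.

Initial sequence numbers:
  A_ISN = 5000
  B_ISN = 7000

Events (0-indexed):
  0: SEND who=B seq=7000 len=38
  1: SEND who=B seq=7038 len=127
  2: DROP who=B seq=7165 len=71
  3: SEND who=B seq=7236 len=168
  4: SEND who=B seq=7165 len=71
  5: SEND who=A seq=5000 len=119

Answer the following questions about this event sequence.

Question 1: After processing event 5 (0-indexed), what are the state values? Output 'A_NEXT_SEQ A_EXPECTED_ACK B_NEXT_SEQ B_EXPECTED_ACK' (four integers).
After event 0: A_seq=5000 A_ack=7038 B_seq=7038 B_ack=5000
After event 1: A_seq=5000 A_ack=7165 B_seq=7165 B_ack=5000
After event 2: A_seq=5000 A_ack=7165 B_seq=7236 B_ack=5000
After event 3: A_seq=5000 A_ack=7165 B_seq=7404 B_ack=5000
After event 4: A_seq=5000 A_ack=7404 B_seq=7404 B_ack=5000
After event 5: A_seq=5119 A_ack=7404 B_seq=7404 B_ack=5119

5119 7404 7404 5119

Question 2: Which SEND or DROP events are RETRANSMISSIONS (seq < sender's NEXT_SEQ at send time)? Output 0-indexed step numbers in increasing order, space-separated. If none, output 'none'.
Step 0: SEND seq=7000 -> fresh
Step 1: SEND seq=7038 -> fresh
Step 2: DROP seq=7165 -> fresh
Step 3: SEND seq=7236 -> fresh
Step 4: SEND seq=7165 -> retransmit
Step 5: SEND seq=5000 -> fresh

Answer: 4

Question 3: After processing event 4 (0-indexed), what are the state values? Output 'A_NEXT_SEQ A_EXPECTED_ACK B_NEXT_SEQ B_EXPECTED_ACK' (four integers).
After event 0: A_seq=5000 A_ack=7038 B_seq=7038 B_ack=5000
After event 1: A_seq=5000 A_ack=7165 B_seq=7165 B_ack=5000
After event 2: A_seq=5000 A_ack=7165 B_seq=7236 B_ack=5000
After event 3: A_seq=5000 A_ack=7165 B_seq=7404 B_ack=5000
After event 4: A_seq=5000 A_ack=7404 B_seq=7404 B_ack=5000

5000 7404 7404 5000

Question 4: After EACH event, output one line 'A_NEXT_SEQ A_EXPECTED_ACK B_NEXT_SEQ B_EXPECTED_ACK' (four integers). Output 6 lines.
5000 7038 7038 5000
5000 7165 7165 5000
5000 7165 7236 5000
5000 7165 7404 5000
5000 7404 7404 5000
5119 7404 7404 5119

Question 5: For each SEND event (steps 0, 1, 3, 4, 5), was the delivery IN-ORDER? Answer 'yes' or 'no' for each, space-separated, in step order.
Answer: yes yes no yes yes

Derivation:
Step 0: SEND seq=7000 -> in-order
Step 1: SEND seq=7038 -> in-order
Step 3: SEND seq=7236 -> out-of-order
Step 4: SEND seq=7165 -> in-order
Step 5: SEND seq=5000 -> in-order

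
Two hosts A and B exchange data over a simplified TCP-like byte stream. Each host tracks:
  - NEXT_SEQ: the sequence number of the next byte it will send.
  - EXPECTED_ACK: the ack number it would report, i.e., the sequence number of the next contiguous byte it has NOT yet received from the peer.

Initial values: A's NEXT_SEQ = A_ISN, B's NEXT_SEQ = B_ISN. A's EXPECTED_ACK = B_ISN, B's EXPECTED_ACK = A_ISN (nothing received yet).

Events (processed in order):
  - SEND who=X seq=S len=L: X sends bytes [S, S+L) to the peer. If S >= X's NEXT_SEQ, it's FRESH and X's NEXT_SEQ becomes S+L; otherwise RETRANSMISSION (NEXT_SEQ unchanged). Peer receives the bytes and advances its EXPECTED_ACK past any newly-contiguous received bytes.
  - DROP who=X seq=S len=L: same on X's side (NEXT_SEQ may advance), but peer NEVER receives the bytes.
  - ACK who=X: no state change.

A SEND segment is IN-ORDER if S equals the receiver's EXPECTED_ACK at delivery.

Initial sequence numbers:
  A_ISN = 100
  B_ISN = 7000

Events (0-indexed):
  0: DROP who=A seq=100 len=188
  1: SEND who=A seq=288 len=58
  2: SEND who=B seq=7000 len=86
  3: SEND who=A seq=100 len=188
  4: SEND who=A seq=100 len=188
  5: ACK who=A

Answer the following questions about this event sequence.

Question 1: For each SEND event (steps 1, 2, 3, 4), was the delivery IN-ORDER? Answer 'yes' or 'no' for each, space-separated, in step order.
Answer: no yes yes no

Derivation:
Step 1: SEND seq=288 -> out-of-order
Step 2: SEND seq=7000 -> in-order
Step 3: SEND seq=100 -> in-order
Step 4: SEND seq=100 -> out-of-order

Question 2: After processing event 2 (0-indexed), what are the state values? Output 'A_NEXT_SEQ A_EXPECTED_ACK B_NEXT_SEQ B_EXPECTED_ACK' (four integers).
After event 0: A_seq=288 A_ack=7000 B_seq=7000 B_ack=100
After event 1: A_seq=346 A_ack=7000 B_seq=7000 B_ack=100
After event 2: A_seq=346 A_ack=7086 B_seq=7086 B_ack=100

346 7086 7086 100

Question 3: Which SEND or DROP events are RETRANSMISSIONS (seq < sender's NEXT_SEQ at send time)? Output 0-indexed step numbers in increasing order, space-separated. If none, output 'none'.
Step 0: DROP seq=100 -> fresh
Step 1: SEND seq=288 -> fresh
Step 2: SEND seq=7000 -> fresh
Step 3: SEND seq=100 -> retransmit
Step 4: SEND seq=100 -> retransmit

Answer: 3 4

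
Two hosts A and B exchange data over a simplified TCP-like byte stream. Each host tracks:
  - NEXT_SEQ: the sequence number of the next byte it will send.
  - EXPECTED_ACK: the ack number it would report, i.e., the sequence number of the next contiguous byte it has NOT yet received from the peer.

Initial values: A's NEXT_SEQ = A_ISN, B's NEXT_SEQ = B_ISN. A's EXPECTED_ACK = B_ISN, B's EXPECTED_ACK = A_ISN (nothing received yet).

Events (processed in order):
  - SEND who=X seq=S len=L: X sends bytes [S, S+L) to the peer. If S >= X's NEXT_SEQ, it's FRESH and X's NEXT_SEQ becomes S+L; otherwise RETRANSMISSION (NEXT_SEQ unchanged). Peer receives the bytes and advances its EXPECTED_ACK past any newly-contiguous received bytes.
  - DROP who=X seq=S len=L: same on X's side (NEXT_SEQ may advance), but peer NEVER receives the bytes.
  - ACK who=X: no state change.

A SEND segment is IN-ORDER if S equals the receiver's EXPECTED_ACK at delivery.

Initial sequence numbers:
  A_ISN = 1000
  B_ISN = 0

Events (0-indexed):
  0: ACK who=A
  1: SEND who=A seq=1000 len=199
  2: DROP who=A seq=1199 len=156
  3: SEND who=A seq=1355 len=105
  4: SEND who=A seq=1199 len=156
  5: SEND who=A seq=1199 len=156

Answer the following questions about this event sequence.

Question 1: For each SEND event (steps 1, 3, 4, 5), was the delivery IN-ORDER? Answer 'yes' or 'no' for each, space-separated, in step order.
Step 1: SEND seq=1000 -> in-order
Step 3: SEND seq=1355 -> out-of-order
Step 4: SEND seq=1199 -> in-order
Step 5: SEND seq=1199 -> out-of-order

Answer: yes no yes no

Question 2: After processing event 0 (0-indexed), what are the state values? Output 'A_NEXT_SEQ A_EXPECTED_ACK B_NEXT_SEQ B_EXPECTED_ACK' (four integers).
After event 0: A_seq=1000 A_ack=0 B_seq=0 B_ack=1000

1000 0 0 1000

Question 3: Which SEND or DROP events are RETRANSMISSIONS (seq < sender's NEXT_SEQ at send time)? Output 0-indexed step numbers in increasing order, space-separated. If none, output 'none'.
Answer: 4 5

Derivation:
Step 1: SEND seq=1000 -> fresh
Step 2: DROP seq=1199 -> fresh
Step 3: SEND seq=1355 -> fresh
Step 4: SEND seq=1199 -> retransmit
Step 5: SEND seq=1199 -> retransmit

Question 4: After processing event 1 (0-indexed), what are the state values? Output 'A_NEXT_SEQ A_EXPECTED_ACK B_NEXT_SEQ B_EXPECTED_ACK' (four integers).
After event 0: A_seq=1000 A_ack=0 B_seq=0 B_ack=1000
After event 1: A_seq=1199 A_ack=0 B_seq=0 B_ack=1199

1199 0 0 1199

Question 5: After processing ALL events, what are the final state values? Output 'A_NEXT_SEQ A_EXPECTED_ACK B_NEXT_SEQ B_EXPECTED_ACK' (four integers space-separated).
After event 0: A_seq=1000 A_ack=0 B_seq=0 B_ack=1000
After event 1: A_seq=1199 A_ack=0 B_seq=0 B_ack=1199
After event 2: A_seq=1355 A_ack=0 B_seq=0 B_ack=1199
After event 3: A_seq=1460 A_ack=0 B_seq=0 B_ack=1199
After event 4: A_seq=1460 A_ack=0 B_seq=0 B_ack=1460
After event 5: A_seq=1460 A_ack=0 B_seq=0 B_ack=1460

Answer: 1460 0 0 1460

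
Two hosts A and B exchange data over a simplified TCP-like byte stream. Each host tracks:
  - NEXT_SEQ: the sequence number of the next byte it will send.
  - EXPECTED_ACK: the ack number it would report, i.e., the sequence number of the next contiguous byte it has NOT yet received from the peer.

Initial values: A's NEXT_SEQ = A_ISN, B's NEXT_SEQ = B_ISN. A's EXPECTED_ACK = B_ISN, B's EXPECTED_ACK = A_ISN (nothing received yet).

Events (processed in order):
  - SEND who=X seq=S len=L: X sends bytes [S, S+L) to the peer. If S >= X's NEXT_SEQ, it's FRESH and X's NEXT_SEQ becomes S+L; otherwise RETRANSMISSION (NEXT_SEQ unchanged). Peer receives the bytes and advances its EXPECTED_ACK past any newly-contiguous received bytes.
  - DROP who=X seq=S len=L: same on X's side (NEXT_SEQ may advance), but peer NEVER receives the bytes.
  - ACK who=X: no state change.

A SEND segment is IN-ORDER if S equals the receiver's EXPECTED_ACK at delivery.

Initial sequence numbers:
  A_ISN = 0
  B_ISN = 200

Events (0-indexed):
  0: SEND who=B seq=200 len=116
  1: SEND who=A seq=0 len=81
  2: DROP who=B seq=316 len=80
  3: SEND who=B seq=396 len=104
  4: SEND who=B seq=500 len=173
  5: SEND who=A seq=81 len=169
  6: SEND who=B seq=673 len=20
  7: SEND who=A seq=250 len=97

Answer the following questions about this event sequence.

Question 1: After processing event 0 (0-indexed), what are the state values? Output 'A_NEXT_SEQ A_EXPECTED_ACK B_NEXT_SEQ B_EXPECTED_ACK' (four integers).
After event 0: A_seq=0 A_ack=316 B_seq=316 B_ack=0

0 316 316 0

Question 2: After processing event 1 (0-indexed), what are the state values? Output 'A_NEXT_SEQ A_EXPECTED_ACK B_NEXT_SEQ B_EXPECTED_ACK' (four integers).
After event 0: A_seq=0 A_ack=316 B_seq=316 B_ack=0
After event 1: A_seq=81 A_ack=316 B_seq=316 B_ack=81

81 316 316 81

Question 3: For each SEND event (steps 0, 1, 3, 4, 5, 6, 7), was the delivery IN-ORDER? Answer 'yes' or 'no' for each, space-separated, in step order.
Step 0: SEND seq=200 -> in-order
Step 1: SEND seq=0 -> in-order
Step 3: SEND seq=396 -> out-of-order
Step 4: SEND seq=500 -> out-of-order
Step 5: SEND seq=81 -> in-order
Step 6: SEND seq=673 -> out-of-order
Step 7: SEND seq=250 -> in-order

Answer: yes yes no no yes no yes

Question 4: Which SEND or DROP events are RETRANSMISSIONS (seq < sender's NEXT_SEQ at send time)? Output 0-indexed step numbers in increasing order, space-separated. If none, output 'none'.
Step 0: SEND seq=200 -> fresh
Step 1: SEND seq=0 -> fresh
Step 2: DROP seq=316 -> fresh
Step 3: SEND seq=396 -> fresh
Step 4: SEND seq=500 -> fresh
Step 5: SEND seq=81 -> fresh
Step 6: SEND seq=673 -> fresh
Step 7: SEND seq=250 -> fresh

Answer: none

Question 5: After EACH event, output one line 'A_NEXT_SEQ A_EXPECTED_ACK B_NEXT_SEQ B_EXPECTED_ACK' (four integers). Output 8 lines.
0 316 316 0
81 316 316 81
81 316 396 81
81 316 500 81
81 316 673 81
250 316 673 250
250 316 693 250
347 316 693 347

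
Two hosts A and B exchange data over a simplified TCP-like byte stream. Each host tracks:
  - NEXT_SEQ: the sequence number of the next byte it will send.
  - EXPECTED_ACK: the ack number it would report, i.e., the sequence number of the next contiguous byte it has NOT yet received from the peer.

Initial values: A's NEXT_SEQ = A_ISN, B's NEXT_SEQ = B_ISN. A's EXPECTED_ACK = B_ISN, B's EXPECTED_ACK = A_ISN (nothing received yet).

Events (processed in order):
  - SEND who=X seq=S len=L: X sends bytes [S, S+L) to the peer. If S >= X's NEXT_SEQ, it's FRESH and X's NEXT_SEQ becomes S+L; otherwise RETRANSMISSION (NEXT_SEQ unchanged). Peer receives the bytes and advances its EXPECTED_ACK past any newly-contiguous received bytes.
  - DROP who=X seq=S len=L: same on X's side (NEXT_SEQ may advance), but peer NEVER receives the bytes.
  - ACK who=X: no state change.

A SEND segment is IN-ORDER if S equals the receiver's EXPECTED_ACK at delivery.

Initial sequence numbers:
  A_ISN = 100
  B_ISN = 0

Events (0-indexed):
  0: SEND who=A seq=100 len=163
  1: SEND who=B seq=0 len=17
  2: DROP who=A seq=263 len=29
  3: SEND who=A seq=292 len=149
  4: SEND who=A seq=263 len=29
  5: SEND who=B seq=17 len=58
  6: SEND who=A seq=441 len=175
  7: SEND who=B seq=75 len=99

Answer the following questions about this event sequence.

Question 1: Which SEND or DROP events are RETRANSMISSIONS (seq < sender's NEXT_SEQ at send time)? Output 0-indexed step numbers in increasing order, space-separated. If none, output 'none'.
Answer: 4

Derivation:
Step 0: SEND seq=100 -> fresh
Step 1: SEND seq=0 -> fresh
Step 2: DROP seq=263 -> fresh
Step 3: SEND seq=292 -> fresh
Step 4: SEND seq=263 -> retransmit
Step 5: SEND seq=17 -> fresh
Step 6: SEND seq=441 -> fresh
Step 7: SEND seq=75 -> fresh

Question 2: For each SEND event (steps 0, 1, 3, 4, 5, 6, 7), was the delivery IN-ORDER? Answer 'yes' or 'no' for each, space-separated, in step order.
Answer: yes yes no yes yes yes yes

Derivation:
Step 0: SEND seq=100 -> in-order
Step 1: SEND seq=0 -> in-order
Step 3: SEND seq=292 -> out-of-order
Step 4: SEND seq=263 -> in-order
Step 5: SEND seq=17 -> in-order
Step 6: SEND seq=441 -> in-order
Step 7: SEND seq=75 -> in-order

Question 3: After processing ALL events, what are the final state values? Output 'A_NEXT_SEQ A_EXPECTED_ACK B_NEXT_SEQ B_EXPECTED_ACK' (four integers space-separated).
After event 0: A_seq=263 A_ack=0 B_seq=0 B_ack=263
After event 1: A_seq=263 A_ack=17 B_seq=17 B_ack=263
After event 2: A_seq=292 A_ack=17 B_seq=17 B_ack=263
After event 3: A_seq=441 A_ack=17 B_seq=17 B_ack=263
After event 4: A_seq=441 A_ack=17 B_seq=17 B_ack=441
After event 5: A_seq=441 A_ack=75 B_seq=75 B_ack=441
After event 6: A_seq=616 A_ack=75 B_seq=75 B_ack=616
After event 7: A_seq=616 A_ack=174 B_seq=174 B_ack=616

Answer: 616 174 174 616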